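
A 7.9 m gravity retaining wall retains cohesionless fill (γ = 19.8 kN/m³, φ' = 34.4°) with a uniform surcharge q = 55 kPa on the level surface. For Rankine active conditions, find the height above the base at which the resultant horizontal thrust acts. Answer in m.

K_a = 0.2780.
Triangular part P₁ = ½K_aγH² = 171.8 at H/3 = 2.633 m; rectangular part P₂ = K_a q H = 120.8 at H/2 = 3.950 m.
ȳ = (P₁·2.633 + P₂·3.950)/(P₁+P₂) = 3.177 m.

3.18 m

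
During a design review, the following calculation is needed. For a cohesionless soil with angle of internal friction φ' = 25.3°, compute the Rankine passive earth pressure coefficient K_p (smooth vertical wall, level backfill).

2.49

K_p = (1 + sin φ)/(1 − sin φ) = tan²(45° + 25.3°/2) = 2.493.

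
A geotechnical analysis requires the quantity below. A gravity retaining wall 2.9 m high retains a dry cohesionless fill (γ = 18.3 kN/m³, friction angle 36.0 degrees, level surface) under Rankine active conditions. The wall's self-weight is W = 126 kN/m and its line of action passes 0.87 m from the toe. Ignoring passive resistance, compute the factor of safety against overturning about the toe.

5.68

K_a = tan²(45° − 36.0°/2) = 0.2596.
P_a = ½K_aγH² = 0.5×0.2596×18.3×2.9² = 19.98 kN/m, acting at H/3 = 0.9667 m above the base.
Overturning moment M_o = P_a × H/3 = 19.98 × 0.9667 = 19.31.
Resisting moment M_r = W × 0.87 = 126 × 0.87 = 109.6.
FS_overturning = M_r/M_o = 109.6/19.31 = 5.676.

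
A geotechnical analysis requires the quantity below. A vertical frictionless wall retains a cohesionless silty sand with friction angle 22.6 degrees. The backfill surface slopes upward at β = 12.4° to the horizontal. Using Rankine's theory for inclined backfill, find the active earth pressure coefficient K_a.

K_a = cos β · (cos β − √(cos²β − cos²φ)) / (cos β + √(cos²β − cos²φ)).
cos β = 0.9767, cos φ = 0.9232, √(cos²β − cos²φ) = 0.3187.
K_a = 0.9767 × (0.9767 − 0.3187)/(0.9767 + 0.3187) = 0.4961.

0.496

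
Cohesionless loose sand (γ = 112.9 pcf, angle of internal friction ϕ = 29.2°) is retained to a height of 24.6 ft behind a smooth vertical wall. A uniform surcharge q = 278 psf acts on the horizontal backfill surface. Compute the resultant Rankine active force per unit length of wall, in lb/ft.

14100 lb/ft

K_a = tan²(45° − φ/2) = 0.3442.
Soil triangle: ½ K_a γ H² = 0.5×0.3442×112.9×24.6² = 11760 lb/ft.
Surcharge rectangle: K_a q H = 0.3442×278×24.6 = 2354 lb/ft.
Total = 11760 + 2354 = 14110 lb/ft.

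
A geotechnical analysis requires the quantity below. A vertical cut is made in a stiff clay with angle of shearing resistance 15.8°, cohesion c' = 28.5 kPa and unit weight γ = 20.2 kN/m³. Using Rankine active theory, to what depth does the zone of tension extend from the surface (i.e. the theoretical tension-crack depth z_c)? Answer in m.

3.73 m

K_a = tan²(45° − 15.8°/2) = 0.5720; √K_a = 0.7563.
The active pressure is zero where K_a γ z = 2c√K_a, so z_c = 2c/(γ√K_a) = 2×28.5/(20.2×0.7563) = 3.731 m.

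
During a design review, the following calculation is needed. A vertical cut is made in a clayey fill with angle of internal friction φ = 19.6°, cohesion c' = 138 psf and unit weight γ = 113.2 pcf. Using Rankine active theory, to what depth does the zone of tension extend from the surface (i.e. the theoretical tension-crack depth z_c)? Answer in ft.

3.46 ft

K_a = tan²(45° − 19.6°/2) = 0.4976; √K_a = 0.7054.
The active pressure is zero where K_a γ z = 2c√K_a, so z_c = 2c/(γ√K_a) = 2×138/(113.2×0.7054) = 3.456 ft.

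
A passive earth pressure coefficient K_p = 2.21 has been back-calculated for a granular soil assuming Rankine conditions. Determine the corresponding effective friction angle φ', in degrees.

22.1°

K_p = (1+sin φ)/(1−sin φ) ⇒ sin φ = (K_p − 1)/(K_p + 1) = 0.3769.
φ = arcsin(0.3769) = 22.14°.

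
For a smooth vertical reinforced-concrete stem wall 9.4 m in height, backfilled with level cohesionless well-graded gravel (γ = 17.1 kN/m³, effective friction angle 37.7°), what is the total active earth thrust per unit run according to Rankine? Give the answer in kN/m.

K_a = tan²(45° − φ/2) = 0.2411.
P_a = ½ K_a γ H² = 0.5 × 0.2411 × 17.1 × 9.4² = 182.1 kN/m.

182 kN/m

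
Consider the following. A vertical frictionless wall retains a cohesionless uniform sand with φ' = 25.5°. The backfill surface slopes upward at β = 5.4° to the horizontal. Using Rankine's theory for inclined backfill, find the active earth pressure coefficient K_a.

K_a = cos β · (cos β − √(cos²β − cos²φ)) / (cos β + √(cos²β − cos²φ)).
cos β = 0.9956, cos φ = 0.9026, √(cos²β − cos²φ) = 0.4201.
K_a = 0.9956 × (0.9956 − 0.4201)/(0.9956 + 0.4201) = 0.4047.

0.405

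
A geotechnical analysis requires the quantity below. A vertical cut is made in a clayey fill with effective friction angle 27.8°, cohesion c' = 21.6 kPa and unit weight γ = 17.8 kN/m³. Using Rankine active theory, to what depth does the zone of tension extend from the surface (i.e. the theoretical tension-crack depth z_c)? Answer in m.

K_a = tan²(45° − 27.8°/2) = 0.3639; √K_a = 0.6032.
The active pressure is zero where K_a γ z = 2c√K_a, so z_c = 2c/(γ√K_a) = 2×21.6/(17.8×0.6032) = 4.023 m.

4.02 m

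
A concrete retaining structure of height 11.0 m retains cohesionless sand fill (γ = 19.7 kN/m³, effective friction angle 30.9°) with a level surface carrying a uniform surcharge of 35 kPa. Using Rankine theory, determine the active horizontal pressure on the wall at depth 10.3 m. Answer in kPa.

76.5 kPa

K_a = (1 − sin φ)/(1 + sin φ) = 0.3214.
σ_v = γz + q = 19.7 × 10.3 + 35 = 237.9 kPa.
σ_h = K_a σ_v = 0.3214 × 237.9 = 76.47 kPa.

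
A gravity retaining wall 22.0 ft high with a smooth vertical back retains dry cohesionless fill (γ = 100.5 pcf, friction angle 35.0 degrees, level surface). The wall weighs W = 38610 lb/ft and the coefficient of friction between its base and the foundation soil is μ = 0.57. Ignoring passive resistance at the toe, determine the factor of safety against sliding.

3.34

K_a = tan²(45° − 35.0°/2) = 0.2710.
P_a = ½K_aγH² = 0.5×0.2710×100.5×22.0² = 6591 lb/ft, acting at H/3 = 7.333 ft above the base.
FS_sliding = μW / P_a = 0.57×38610 / 6591 = 3.339.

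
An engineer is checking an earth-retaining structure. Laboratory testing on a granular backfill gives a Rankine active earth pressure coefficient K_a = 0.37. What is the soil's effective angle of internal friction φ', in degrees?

K_a = tan²(45° − φ/2) ⇒ 45° − φ/2 = arctan(√0.37) = 31.31°.
φ = 2(45° − 31.31°) = 27.38°.

27.4°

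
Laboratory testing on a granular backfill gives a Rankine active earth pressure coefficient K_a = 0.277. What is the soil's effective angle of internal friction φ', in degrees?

34.5°

K_a = tan²(45° − φ/2) ⇒ 45° − φ/2 = arctan(√0.277) = 27.76°.
φ = 2(45° − 27.76°) = 34.48°.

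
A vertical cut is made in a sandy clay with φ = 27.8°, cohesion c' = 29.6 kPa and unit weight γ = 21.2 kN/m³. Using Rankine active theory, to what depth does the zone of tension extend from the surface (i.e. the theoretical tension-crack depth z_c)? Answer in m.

4.63 m

K_a = tan²(45° − 27.8°/2) = 0.3639; √K_a = 0.6032.
The active pressure is zero where K_a γ z = 2c√K_a, so z_c = 2c/(γ√K_a) = 2×29.6/(21.2×0.6032) = 4.629 m.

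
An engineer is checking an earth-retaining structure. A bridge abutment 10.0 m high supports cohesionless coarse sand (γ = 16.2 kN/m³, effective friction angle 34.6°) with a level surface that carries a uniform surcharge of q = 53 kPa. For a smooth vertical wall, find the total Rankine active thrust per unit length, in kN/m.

K_a = tan²(45° − φ/2) = 0.2756.
Soil triangle: ½ K_a γ H² = 0.5×0.2756×16.2×10.0² = 223.3 kN/m.
Surcharge rectangle: K_a q H = 0.2756×53×10.0 = 146.1 kN/m.
Total = 223.3 + 146.1 = 369.4 kN/m.

369 kN/m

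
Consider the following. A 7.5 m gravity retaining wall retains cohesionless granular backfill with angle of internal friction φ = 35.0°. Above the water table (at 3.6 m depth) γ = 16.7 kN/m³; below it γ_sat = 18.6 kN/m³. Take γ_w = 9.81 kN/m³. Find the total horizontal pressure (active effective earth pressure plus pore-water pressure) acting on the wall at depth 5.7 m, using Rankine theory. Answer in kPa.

K_a = (1 − sin φ)/(1 + sin φ) = 0.2710.
γ' = 18.6 − 9.81 = 8.790 kN/m³.
Effective vertical stress at 5.7 m: σ'_v = 16.7×3.6 + 8.790×2.10 = 78.58 kPa.
σ'_h = K_a σ'_v = 0.2710 × 78.58 = 21.29 kPa; u = γ_w × 2.10 = 20.60 kPa.
Total σ_h = 21.29 + 20.60 = 41.90 kPa.

41.9 kPa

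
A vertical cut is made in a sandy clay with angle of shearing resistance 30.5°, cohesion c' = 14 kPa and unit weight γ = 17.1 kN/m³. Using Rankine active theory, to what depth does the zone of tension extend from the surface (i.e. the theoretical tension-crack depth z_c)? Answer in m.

K_a = tan²(45° − 30.5°/2) = 0.3267; √K_a = 0.5715.
The active pressure is zero where K_a γ z = 2c√K_a, so z_c = 2c/(γ√K_a) = 2×14/(17.1×0.5715) = 2.865 m.

2.86 m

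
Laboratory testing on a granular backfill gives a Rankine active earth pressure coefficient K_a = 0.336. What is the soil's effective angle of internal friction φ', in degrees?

K_a = tan²(45° − φ/2) ⇒ 45° − φ/2 = arctan(√0.336) = 30.10°.
φ = 2(45° − 30.10°) = 29.80°.

29.8°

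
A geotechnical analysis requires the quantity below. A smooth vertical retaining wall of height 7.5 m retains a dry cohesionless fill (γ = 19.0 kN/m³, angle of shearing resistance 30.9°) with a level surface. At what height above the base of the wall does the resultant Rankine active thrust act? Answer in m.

2.50 m

K_a = 0.3214.
The pressure distribution is triangular, so the resultant acts at H/3 above the base = 7.5/3 = 2.500 m.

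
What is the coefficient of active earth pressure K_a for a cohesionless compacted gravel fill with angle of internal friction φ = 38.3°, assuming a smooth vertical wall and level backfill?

0.235

K_a = (1 − sin φ)/(1 + sin φ) = (1 − sin 38.3°)/(1 + sin 38.3°) = 0.2347.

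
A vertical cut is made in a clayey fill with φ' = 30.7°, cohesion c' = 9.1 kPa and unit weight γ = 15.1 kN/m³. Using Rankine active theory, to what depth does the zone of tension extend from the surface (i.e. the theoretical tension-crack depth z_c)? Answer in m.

K_a = tan²(45° − 30.7°/2) = 0.3240; √K_a = 0.5692.
The active pressure is zero where K_a γ z = 2c√K_a, so z_c = 2c/(γ√K_a) = 2×9.1/(15.1×0.5692) = 2.117 m.

2.12 m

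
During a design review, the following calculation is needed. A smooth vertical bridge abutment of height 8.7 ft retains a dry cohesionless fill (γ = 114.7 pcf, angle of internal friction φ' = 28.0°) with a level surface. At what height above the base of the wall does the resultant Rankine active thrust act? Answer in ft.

2.90 ft

K_a = 0.3610.
The pressure distribution is triangular, so the resultant acts at H/3 above the base = 8.7/3 = 2.900 ft.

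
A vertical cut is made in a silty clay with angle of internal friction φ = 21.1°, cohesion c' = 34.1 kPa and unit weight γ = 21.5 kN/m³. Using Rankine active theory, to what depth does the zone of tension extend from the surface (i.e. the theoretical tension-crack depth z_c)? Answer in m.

K_a = tan²(45° − 21.1°/2) = 0.4706; √K_a = 0.6860.
The active pressure is zero where K_a γ z = 2c√K_a, so z_c = 2c/(γ√K_a) = 2×34.1/(21.5×0.6860) = 4.624 m.

4.62 m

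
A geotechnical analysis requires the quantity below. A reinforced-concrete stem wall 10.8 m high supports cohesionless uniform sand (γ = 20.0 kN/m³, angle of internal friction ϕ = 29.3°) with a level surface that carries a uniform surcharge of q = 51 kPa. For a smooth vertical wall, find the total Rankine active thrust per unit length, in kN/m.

589 kN/m

K_a = tan²(45° − φ/2) = 0.3428.
Soil triangle: ½ K_a γ H² = 0.5×0.3428×20.0×10.8² = 399.9 kN/m.
Surcharge rectangle: K_a q H = 0.3428×51×10.8 = 188.8 kN/m.
Total = 399.9 + 188.8 = 588.7 kN/m.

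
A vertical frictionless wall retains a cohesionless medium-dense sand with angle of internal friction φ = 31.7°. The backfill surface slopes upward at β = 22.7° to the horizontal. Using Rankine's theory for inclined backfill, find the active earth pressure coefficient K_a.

0.408

K_a = cos β · (cos β − √(cos²β − cos²φ)) / (cos β + √(cos²β − cos²φ)).
cos β = 0.9225, cos φ = 0.8508, √(cos²β − cos²φ) = 0.3566.
K_a = 0.9225 × (0.9225 − 0.3566)/(0.9225 + 0.3566) = 0.4081.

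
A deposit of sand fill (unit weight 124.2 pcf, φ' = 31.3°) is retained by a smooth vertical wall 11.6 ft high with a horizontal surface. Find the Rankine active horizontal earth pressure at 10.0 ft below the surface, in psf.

393 psf

K_a = (1 − sin φ)/(1 + sin φ) = 0.3162.
σ_h = K_a γ z = 0.3162 × 124.2 × 10.0 = 392.7 psf.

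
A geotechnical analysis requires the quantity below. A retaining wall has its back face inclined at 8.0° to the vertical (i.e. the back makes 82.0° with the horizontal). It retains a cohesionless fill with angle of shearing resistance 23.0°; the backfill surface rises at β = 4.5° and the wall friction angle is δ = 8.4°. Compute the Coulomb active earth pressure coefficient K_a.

K_a = sin²(α+φ) / [sin²α · sin(α−δ) · (1 + √{sin(φ+δ)sin(φ−β) / (sin(α−δ)sin(α+β))})²].
With α = 82.0°, φ = 23.0°, δ = 8.4°, β = 4.5°: K_a = 0.4950.

0.495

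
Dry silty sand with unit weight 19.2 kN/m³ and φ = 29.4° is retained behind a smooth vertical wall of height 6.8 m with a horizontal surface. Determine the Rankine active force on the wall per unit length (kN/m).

K_a = tan²(45° − φ/2) = 0.3415.
P_a = ½ K_a γ H² = 0.5 × 0.3415 × 19.2 × 6.8² = 151.6 kN/m.

152 kN/m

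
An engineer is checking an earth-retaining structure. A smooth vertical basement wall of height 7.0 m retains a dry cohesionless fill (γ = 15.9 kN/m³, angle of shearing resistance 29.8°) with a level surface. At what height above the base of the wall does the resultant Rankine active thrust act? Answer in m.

K_a = 0.3360.
The pressure distribution is triangular, so the resultant acts at H/3 above the base = 7.0/3 = 2.333 m.

2.33 m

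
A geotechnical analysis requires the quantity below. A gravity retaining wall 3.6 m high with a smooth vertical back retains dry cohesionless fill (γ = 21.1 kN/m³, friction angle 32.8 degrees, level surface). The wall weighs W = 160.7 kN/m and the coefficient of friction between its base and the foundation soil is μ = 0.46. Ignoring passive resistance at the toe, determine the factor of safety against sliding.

K_a = tan²(45° − 32.8°/2) = 0.2973.
P_a = ½K_aγH² = 0.5×0.2973×21.1×3.6² = 40.64 kN/m, acting at H/3 = 1.200 m above the base.
FS_sliding = μW / P_a = 0.46×160.7 / 40.64 = 1.819.

1.82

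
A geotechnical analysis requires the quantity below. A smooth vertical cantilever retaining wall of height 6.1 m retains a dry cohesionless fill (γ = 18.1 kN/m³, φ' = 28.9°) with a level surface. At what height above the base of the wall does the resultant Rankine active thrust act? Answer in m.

K_a = 0.3484.
The pressure distribution is triangular, so the resultant acts at H/3 above the base = 6.1/3 = 2.033 m.

2.03 m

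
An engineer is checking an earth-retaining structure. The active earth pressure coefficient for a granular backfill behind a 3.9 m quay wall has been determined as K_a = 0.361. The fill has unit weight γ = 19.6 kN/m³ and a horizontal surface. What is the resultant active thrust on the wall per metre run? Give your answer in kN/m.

53.8 kN/m

P = ½ K_a γ H² = 0.5 × 0.361 × 19.6 × 3.9² = 53.81 kN/m.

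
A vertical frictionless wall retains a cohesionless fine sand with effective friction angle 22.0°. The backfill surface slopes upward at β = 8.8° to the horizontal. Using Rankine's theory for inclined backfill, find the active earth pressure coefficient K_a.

K_a = cos β · (cos β − √(cos²β − cos²φ)) / (cos β + √(cos²β − cos²φ)).
cos β = 0.9882, cos φ = 0.9272, √(cos²β − cos²φ) = 0.3419.
K_a = 0.9882 × (0.9882 − 0.3419)/(0.9882 + 0.3419) = 0.4801.

0.480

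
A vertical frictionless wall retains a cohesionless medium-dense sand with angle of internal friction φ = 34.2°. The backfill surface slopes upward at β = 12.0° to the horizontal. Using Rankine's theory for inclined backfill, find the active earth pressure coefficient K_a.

K_a = cos β · (cos β − √(cos²β − cos²φ)) / (cos β + √(cos²β − cos²φ)).
cos β = 0.9781, cos φ = 0.8271, √(cos²β − cos²φ) = 0.5222.
K_a = 0.9781 × (0.9781 − 0.5222)/(0.9781 + 0.5222) = 0.2972.

0.297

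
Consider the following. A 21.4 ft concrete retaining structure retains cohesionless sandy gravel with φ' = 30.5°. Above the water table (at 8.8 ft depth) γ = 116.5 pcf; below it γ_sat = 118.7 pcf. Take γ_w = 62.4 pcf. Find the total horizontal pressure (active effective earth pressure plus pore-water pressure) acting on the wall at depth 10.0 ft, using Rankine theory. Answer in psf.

432 psf

K_a = (1 − sin φ)/(1 + sin φ) = 0.3267.
γ' = 118.7 − 62.4 = 56.30 pcf.
Effective vertical stress at 10.0 ft: σ'_v = 116.5×8.8 + 56.30×1.20 = 1093 psf.
σ'_h = K_a σ'_v = 0.3267 × 1093 = 357.0 psf; u = γ_w × 1.20 = 74.88 psf.
Total σ_h = 357.0 + 74.88 = 431.8 psf.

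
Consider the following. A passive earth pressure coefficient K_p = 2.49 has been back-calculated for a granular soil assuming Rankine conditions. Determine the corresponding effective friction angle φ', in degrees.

K_p = (1+sin φ)/(1−sin φ) ⇒ sin φ = (K_p − 1)/(K_p + 1) = 0.4269.
φ = arcsin(0.4269) = 25.27°.

25.3°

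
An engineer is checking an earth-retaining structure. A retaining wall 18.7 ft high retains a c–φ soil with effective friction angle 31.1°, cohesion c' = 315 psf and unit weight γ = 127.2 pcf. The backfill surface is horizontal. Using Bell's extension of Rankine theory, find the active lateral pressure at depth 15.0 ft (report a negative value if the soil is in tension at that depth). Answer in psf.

K_a = (1 − sin φ)/(1 + sin φ) = 0.3188.
σ_a = K_a γ z − 2c√K_a = 0.3188×127.2×15.0 − 2×315×0.5646 = 252.6 psf.

253 psf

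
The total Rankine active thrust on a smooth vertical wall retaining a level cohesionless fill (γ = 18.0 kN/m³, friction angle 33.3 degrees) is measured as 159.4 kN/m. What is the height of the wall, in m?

K_a = 0.2911. P_a = ½ K_a γ H² ⇒ H = √(2P_a/(K_a γ)).
H = √(2×159.4/(0.2911×18.0)) = 7.800 m.

7.80 m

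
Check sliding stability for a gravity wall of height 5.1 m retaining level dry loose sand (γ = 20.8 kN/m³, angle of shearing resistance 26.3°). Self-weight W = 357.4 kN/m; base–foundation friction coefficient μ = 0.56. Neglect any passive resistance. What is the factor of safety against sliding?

K_a = tan²(45° − 26.3°/2) = 0.3859.
P_a = ½K_aγH² = 0.5×0.3859×20.8×5.1² = 104.4 kN/m, acting at H/3 = 1.700 m above the base.
FS_sliding = μW / P_a = 0.56×357.4 / 104.4 = 1.917.

1.92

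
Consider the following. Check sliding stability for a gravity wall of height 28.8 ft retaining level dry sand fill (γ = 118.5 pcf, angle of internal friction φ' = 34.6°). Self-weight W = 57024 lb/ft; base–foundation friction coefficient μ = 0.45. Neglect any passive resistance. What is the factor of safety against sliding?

1.89

K_a = tan²(45° − 34.6°/2) = 0.2756.
P_a = ½K_aγH² = 0.5×0.2756×118.5×28.8² = 13550 lb/ft, acting at H/3 = 9.600 ft above the base.
FS_sliding = μW / P_a = 0.45×57024 / 13550 = 1.894.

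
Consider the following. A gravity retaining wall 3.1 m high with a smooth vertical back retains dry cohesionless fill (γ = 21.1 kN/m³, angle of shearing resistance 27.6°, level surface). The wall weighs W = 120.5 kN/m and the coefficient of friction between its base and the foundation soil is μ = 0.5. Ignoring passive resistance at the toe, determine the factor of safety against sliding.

K_a = tan²(45° − 27.6°/2) = 0.3668.
P_a = ½K_aγH² = 0.5×0.3668×21.1×3.1² = 37.19 kN/m, acting at H/3 = 1.033 m above the base.
FS_sliding = μW / P_a = 0.5×120.5 / 37.19 = 1.620.

1.62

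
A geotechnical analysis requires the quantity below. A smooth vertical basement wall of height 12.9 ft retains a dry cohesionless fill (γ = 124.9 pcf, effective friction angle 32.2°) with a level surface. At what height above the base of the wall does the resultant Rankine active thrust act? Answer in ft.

4.30 ft

K_a = 0.3047.
The pressure distribution is triangular, so the resultant acts at H/3 above the base = 12.9/3 = 4.300 ft.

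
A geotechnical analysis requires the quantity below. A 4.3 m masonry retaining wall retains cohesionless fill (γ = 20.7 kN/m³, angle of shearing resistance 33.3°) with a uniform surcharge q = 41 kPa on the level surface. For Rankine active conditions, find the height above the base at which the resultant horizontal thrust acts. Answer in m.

K_a = 0.2911.
Triangular part P₁ = ½K_aγH² = 55.72 at H/3 = 1.433 m; rectangular part P₂ = K_a q H = 51.33 at H/2 = 2.150 m.
ȳ = (P₁·1.433 + P₂·2.150)/(P₁+P₂) = 1.777 m.

1.78 m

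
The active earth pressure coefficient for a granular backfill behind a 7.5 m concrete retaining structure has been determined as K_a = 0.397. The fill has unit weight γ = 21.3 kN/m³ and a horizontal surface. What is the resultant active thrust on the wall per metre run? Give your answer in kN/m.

238 kN/m

P = ½ K_a γ H² = 0.5 × 0.397 × 21.3 × 7.5² = 237.8 kN/m.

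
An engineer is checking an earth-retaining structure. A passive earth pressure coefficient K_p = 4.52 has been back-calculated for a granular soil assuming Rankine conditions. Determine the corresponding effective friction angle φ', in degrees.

39.6°

K_p = (1+sin φ)/(1−sin φ) ⇒ sin φ = (K_p − 1)/(K_p + 1) = 0.6377.
φ = arcsin(0.6377) = 39.62°.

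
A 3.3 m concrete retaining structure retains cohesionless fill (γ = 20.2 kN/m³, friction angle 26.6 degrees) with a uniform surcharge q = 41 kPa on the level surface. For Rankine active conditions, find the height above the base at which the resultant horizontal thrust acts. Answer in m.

1.40 m

K_a = 0.3814.
Triangular part P₁ = ½K_aγH² = 41.95 at H/3 = 1.100 m; rectangular part P₂ = K_a q H = 51.61 at H/2 = 1.650 m.
ȳ = (P₁·1.100 + P₂·1.650)/(P₁+P₂) = 1.403 m.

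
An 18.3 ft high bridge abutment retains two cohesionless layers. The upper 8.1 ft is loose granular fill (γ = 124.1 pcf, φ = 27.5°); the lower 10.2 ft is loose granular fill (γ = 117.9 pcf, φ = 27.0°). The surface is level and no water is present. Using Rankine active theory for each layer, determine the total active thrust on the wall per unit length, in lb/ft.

K_a1 = tan²(45°−27.5°/2) = 0.3682; K_a2 = tan²(45°−27.0°/2) = 0.3755.
Layer 1: σ at base = K_a1 γ₁ h₁ = 370.1 psf; P₁ = ½×370.1×8.1 = 1499.
Layer 2: σ_v at top = γ₁h₁ = 1005; σ_h top = K_a2×1005 = 377.5; σ_h base = K_a2×(1005+117.9×10.2) = 829.1.
P₂ = ½(377.5+829.1)×10.2 = 6153. Total P_a = 1499+6153 = 7653 lb/ft.

7650 lb/ft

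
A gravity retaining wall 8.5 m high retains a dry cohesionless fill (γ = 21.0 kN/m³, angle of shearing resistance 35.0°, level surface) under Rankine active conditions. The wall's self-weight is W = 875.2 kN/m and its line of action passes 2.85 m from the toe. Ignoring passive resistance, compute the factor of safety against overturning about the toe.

K_a = tan²(45° − 35.0°/2) = 0.2710.
P_a = ½K_aγH² = 0.5×0.2710×21.0×8.5² = 205.6 kN/m, acting at H/3 = 2.833 m above the base.
Overturning moment M_o = P_a × H/3 = 205.6 × 2.833 = 582.5.
Resisting moment M_r = W × 2.85 = 875.2 × 2.85 = 2494.
FS_overturning = M_r/M_o = 2494/582.5 = 4.282.

4.28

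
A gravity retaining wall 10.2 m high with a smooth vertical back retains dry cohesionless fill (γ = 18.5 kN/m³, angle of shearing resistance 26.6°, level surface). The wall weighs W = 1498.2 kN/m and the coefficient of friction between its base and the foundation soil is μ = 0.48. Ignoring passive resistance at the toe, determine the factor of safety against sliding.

1.96

K_a = tan²(45° − 26.6°/2) = 0.3814.
P_a = ½K_aγH² = 0.5×0.3814×18.5×10.2² = 367.1 kN/m, acting at H/3 = 3.400 m above the base.
FS_sliding = μW / P_a = 0.48×1498.2 / 367.1 = 1.959.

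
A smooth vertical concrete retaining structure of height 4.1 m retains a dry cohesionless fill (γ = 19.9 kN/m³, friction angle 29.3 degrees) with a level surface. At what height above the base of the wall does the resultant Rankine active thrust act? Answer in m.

K_a = 0.3428.
The pressure distribution is triangular, so the resultant acts at H/3 above the base = 4.1/3 = 1.367 m.

1.37 m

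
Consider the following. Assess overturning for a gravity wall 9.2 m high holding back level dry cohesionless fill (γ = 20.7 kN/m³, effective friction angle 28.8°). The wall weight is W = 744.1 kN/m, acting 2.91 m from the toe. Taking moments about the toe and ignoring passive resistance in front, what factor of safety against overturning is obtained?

2.30

K_a = tan²(45° − 28.8°/2) = 0.3498.
P_a = ½K_aγH² = 0.5×0.3498×20.7×9.2² = 306.4 kN/m, acting at H/3 = 3.067 m above the base.
Overturning moment M_o = P_a × H/3 = 306.4 × 3.067 = 939.6.
Resisting moment M_r = W × 2.91 = 744.1 × 2.91 = 2165.
FS_overturning = M_r/M_o = 2165/939.6 = 2.305.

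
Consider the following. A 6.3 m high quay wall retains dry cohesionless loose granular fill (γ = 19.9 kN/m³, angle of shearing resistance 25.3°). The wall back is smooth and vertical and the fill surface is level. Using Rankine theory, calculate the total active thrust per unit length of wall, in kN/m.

K_a = tan²(45° − φ/2) = 0.4012.
P_a = ½ K_a γ H² = 0.5 × 0.4012 × 19.9 × 6.3² = 158.4 kN/m.

158 kN/m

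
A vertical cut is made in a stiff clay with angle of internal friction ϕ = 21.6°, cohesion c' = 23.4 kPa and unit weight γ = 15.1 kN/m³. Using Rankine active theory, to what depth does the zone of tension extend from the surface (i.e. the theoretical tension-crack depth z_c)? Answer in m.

4.56 m

K_a = tan²(45° − 21.6°/2) = 0.4619; √K_a = 0.6796.
The active pressure is zero where K_a γ z = 2c√K_a, so z_c = 2c/(γ√K_a) = 2×23.4/(15.1×0.6796) = 4.561 m.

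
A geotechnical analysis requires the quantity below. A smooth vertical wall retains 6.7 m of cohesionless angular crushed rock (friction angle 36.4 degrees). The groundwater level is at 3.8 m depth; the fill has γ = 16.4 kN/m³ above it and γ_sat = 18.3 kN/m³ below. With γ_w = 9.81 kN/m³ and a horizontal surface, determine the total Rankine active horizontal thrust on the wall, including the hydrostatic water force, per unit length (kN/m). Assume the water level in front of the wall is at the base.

127 kN/m

K_a = tan²(45° − φ/2) = 0.2552.
γ' = 18.3 − 9.81 = 8.490 kN/m³. Depth below WT = 2.9 m.
σ'_h at WT = K_a γ d_w = 15.90 kPa; at base = 15.90 + K_a γ' × 2.9 = 22.18 kPa.
P₁ (0–3.8 m) = ½×15.90×3.8 = 30.21. P₂ (3.8–6.7 m) = ½(15.90+22.18)×2.9 = 55.22.
P_w = ½ γ_w h₂² = 0.5×9.81×2.9² = 41.25. Total = 30.21+55.22+41.25 = 126.7 kN/m.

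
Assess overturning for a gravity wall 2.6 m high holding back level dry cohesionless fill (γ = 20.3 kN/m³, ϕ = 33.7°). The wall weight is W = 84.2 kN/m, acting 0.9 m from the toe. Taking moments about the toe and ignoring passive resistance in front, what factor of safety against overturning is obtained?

K_a = tan²(45° − 33.7°/2) = 0.2863.
P_a = ½K_aγH² = 0.5×0.2863×20.3×2.6² = 19.64 kN/m, acting at H/3 = 0.8667 m above the base.
Overturning moment M_o = P_a × H/3 = 19.64 × 0.8667 = 17.03.
Resisting moment M_r = W × 0.9 = 84.2 × 0.9 = 75.78.
FS_overturning = M_r/M_o = 75.78/17.03 = 4.451.

4.45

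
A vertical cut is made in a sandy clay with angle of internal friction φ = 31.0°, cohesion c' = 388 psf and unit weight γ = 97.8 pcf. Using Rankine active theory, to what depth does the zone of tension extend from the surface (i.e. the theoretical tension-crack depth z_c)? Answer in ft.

K_a = tan²(45° − 31.0°/2) = 0.3201; √K_a = 0.5658.
The active pressure is zero where K_a γ z = 2c√K_a, so z_c = 2c/(γ√K_a) = 2×388/(97.8×0.5658) = 14.02 ft.

14.0 ft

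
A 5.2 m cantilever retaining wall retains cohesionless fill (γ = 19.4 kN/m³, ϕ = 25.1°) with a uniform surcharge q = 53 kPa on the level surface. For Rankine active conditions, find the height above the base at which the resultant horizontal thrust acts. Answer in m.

K_a = 0.4043.
Triangular part P₁ = ½K_aγH² = 106.0 at H/3 = 1.733 m; rectangular part P₂ = K_a q H = 111.4 at H/2 = 2.600 m.
ȳ = (P₁·1.733 + P₂·2.600)/(P₁+P₂) = 2.177 m.

2.18 m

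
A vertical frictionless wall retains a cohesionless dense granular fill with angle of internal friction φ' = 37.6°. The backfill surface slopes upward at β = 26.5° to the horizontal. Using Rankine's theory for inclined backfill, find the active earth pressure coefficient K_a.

K_a = cos β · (cos β − √(cos²β − cos²φ)) / (cos β + √(cos²β − cos²φ)).
cos β = 0.8949, cos φ = 0.7923, √(cos²β − cos²φ) = 0.4162.
K_a = 0.8949 × (0.8949 − 0.4162)/(0.8949 + 0.4162) = 0.3268.

0.327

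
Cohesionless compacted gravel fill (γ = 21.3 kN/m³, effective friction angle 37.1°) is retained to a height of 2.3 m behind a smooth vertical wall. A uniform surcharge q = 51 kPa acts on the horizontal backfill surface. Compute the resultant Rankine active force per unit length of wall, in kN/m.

43.0 kN/m

K_a = tan²(45° − φ/2) = 0.2475.
Soil triangle: ½ K_a γ H² = 0.5×0.2475×21.3×2.3² = 13.94 kN/m.
Surcharge rectangle: K_a q H = 0.2475×51×2.3 = 29.03 kN/m.
Total = 13.94 + 29.03 = 42.98 kN/m.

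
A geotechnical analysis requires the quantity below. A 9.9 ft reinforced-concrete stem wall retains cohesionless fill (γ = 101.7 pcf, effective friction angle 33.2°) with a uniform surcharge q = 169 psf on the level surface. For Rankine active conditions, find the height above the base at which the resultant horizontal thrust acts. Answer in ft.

K_a = 0.2924.
Triangular part P₁ = ½K_aγH² = 1457 at H/3 = 3.300 ft; rectangular part P₂ = K_a q H = 489.1 at H/2 = 4.950 ft.
ȳ = (P₁·3.300 + P₂·4.950)/(P₁+P₂) = 3.715 ft.

3.71 ft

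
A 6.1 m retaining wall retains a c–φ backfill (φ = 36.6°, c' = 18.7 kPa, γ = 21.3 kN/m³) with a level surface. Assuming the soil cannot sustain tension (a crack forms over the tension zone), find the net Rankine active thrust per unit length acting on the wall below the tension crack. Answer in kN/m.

18.3 kN/m

K_a = 0.2530; √K_a = 0.5029.
Tension-crack depth z_c = 2c/(γ√K_a) = 2×18.7/(21.3×0.5029) = 3.491 m.
σ_a at base = K_a γ H − 2c√K_a = 0.2530×21.3×6.1 − 2×18.7×0.5029 = 14.06 kPa.
P_a = ½ × 14.06 × (H − z_c) = 0.5×14.06×2.609 = 18.34 kN/m.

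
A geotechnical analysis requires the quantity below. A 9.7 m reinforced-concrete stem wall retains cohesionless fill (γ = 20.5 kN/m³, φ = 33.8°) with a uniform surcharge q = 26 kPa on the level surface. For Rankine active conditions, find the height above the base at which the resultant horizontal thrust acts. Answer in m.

K_a = 0.2851.
Triangular part P₁ = ½K_aγH² = 275.0 at H/3 = 3.233 m; rectangular part P₂ = K_a q H = 71.90 at H/2 = 4.850 m.
ȳ = (P₁·3.233 + P₂·4.850)/(P₁+P₂) = 3.568 m.

3.57 m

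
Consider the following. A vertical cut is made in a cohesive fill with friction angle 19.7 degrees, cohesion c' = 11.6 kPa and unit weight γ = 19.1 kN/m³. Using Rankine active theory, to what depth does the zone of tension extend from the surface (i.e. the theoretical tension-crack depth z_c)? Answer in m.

1.73 m

K_a = tan²(45° − 19.7°/2) = 0.4958; √K_a = 0.7041.
The active pressure is zero where K_a γ z = 2c√K_a, so z_c = 2c/(γ√K_a) = 2×11.6/(19.1×0.7041) = 1.725 m.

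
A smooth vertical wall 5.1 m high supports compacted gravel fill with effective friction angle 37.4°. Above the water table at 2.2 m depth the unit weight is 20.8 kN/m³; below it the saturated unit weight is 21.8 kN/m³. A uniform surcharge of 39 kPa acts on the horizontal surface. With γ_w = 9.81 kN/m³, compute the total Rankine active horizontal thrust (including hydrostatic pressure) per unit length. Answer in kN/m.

147 kN/m

K_a = tan²(45° − φ/2) = 0.2443.
γ' = 21.8 − 9.81 = 11.99 kN/m³. h₂ = H − d_w = 2.9 m.
σ'_h: at surface K_a·q = 9.526; at WT K_a(q+γd_w) = 20.70; at base K_a(q+γd_w+γ'h₂) = 29.20 kPa.
P₁ = ½(9.526+20.70)×2.2 = 33.25; P₂ = ½(20.70+29.20)×2.9 = 72.36; P_w = ½γ_w h₂² = 41.25.
Total = 33.25+72.36+41.25 = 146.9 kN/m.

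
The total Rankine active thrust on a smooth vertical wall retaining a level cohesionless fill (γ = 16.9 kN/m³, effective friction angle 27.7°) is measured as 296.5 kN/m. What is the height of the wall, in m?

9.80 m

K_a = 0.3653. P_a = ½ K_a γ H² ⇒ H = √(2P_a/(K_a γ)).
H = √(2×296.5/(0.3653×16.9)) = 9.800 m.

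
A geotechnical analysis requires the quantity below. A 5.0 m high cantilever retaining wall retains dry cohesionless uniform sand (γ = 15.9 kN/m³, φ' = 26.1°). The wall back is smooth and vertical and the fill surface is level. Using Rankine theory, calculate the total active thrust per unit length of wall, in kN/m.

77.3 kN/m

K_a = tan²(45° − φ/2) = 0.3889.
P_a = ½ K_a γ H² = 0.5 × 0.3889 × 15.9 × 5.0² = 77.30 kN/m.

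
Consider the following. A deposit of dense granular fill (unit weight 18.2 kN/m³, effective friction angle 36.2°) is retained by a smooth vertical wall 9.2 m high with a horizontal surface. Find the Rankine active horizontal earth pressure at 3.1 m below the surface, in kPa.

14.5 kPa

K_a = (1 − sin φ)/(1 + sin φ) = 0.2574.
σ_h = K_a γ z = 0.2574 × 18.2 × 3.1 = 14.52 kPa.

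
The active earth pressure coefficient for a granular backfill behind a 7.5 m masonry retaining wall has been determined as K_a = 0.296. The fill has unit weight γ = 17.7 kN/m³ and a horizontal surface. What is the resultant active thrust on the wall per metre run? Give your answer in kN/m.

P = ½ K_a γ H² = 0.5 × 0.296 × 17.7 × 7.5² = 147.4 kN/m.

147 kN/m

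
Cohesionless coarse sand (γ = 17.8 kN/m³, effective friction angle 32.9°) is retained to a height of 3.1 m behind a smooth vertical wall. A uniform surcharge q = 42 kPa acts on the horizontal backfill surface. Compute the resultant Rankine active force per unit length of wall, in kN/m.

63.9 kN/m

K_a = tan²(45° − φ/2) = 0.2960.
Soil triangle: ½ K_a γ H² = 0.5×0.2960×17.8×3.1² = 25.32 kN/m.
Surcharge rectangle: K_a q H = 0.2960×42×3.1 = 38.54 kN/m.
Total = 25.32 + 38.54 = 63.86 kN/m.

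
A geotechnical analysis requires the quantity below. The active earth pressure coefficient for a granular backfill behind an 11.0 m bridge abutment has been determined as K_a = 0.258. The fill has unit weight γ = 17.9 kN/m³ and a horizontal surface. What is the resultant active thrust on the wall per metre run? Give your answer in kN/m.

279 kN/m

P = ½ K_a γ H² = 0.5 × 0.258 × 17.9 × 11.0² = 279.4 kN/m.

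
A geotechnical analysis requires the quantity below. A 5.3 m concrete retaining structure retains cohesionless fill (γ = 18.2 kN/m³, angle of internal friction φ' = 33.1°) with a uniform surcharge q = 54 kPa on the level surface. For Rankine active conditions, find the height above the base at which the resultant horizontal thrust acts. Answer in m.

2.23 m

K_a = 0.2936.
Triangular part P₁ = ½K_aγH² = 75.04 at H/3 = 1.767 m; rectangular part P₂ = K_a q H = 84.02 at H/2 = 2.650 m.
ȳ = (P₁·1.767 + P₂·2.650)/(P₁+P₂) = 2.233 m.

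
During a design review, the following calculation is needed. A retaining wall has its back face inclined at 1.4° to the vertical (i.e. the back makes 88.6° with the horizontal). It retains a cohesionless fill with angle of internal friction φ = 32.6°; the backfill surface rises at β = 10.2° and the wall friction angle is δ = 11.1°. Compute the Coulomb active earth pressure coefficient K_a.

0.324

K_a = sin²(α+φ) / [sin²α · sin(α−δ) · (1 + √{sin(φ+δ)sin(φ−β) / (sin(α−δ)sin(α+β))})²].
With α = 88.6°, φ = 32.6°, δ = 11.1°, β = 10.2°: K_a = 0.3235.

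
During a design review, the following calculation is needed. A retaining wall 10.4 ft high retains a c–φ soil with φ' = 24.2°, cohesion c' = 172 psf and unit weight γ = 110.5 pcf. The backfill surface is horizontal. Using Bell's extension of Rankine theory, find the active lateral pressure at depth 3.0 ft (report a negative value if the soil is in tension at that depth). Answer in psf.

K_a = (1 − sin φ)/(1 + sin φ) = 0.4185.
σ_a = K_a γ z − 2c√K_a = 0.4185×110.5×3.0 − 2×172×0.6469 = -83.81 psf.

-83.8 psf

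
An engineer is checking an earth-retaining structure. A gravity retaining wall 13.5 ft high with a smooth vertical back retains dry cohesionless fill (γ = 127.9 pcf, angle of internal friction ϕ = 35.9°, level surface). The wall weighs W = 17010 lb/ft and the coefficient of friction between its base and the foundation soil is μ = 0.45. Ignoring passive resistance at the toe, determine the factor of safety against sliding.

2.52

K_a = tan²(45° − 35.9°/2) = 0.2607.
P_a = ½K_aγH² = 0.5×0.2607×127.9×13.5² = 3039 lb/ft, acting at H/3 = 4.500 ft above the base.
FS_sliding = μW / P_a = 0.45×17010 / 3039 = 2.519.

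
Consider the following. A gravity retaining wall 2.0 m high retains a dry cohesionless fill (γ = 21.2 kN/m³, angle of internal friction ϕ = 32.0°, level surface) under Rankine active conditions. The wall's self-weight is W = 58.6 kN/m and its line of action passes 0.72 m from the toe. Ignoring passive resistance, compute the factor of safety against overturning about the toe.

K_a = tan²(45° − 32.0°/2) = 0.3073.
P_a = ½K_aγH² = 0.5×0.3073×21.2×2.0² = 13.03 kN/m, acting at H/3 = 0.6667 m above the base.
Overturning moment M_o = P_a × H/3 = 13.03 × 0.6667 = 8.685.
Resisting moment M_r = W × 0.72 = 58.6 × 0.72 = 42.19.
FS_overturning = M_r/M_o = 42.19/8.685 = 4.858.

4.86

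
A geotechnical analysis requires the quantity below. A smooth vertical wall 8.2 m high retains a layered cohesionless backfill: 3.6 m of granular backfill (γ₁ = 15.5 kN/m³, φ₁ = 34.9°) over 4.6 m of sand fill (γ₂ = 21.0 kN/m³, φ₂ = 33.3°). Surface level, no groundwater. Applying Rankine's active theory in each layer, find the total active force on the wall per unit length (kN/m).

167 kN/m

K_a1 = tan²(45°−34.9°/2) = 0.2721; K_a2 = tan²(45°−33.3°/2) = 0.2911.
Layer 1: σ at base = K_a1 γ₁ h₁ = 15.19 kPa; P₁ = ½×15.19×3.6 = 27.33.
Layer 2: σ_v at top = γ₁h₁ = 55.80; σ_h top = K_a2×55.80 = 16.25; σ_h base = K_a2×(55.80+21.0×4.6) = 44.37.
P₂ = ½(16.25+44.37)×4.6 = 139.4. Total P_a = 27.33+139.4 = 166.7 kN/m.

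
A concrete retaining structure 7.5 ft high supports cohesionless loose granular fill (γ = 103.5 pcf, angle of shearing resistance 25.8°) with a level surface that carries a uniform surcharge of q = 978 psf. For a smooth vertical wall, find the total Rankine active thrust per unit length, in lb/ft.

K_a = tan²(45° − φ/2) = 0.3935.
Soil triangle: ½ K_a γ H² = 0.5×0.3935×103.5×7.5² = 1145 lb/ft.
Surcharge rectangle: K_a q H = 0.3935×978×7.5 = 2886 lb/ft.
Total = 1145 + 2886 = 4032 lb/ft.

4030 lb/ft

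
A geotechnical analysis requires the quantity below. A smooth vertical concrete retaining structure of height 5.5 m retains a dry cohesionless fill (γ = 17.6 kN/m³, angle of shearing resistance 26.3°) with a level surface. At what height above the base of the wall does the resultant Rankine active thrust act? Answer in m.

1.83 m

K_a = 0.3859.
The pressure distribution is triangular, so the resultant acts at H/3 above the base = 5.5/3 = 1.833 m.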